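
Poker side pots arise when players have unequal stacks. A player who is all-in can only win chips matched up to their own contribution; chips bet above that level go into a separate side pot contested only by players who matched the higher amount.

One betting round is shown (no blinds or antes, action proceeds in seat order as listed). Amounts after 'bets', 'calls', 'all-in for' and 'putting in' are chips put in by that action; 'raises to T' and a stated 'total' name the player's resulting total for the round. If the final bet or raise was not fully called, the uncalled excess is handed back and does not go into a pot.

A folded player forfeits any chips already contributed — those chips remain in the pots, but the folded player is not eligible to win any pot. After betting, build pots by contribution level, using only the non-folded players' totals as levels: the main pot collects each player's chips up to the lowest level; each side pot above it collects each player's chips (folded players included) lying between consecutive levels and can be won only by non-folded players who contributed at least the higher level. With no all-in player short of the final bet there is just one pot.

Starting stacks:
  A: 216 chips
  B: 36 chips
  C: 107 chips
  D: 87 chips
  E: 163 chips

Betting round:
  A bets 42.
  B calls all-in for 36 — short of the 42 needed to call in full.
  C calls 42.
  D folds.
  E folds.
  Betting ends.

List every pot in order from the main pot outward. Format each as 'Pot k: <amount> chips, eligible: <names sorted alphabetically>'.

Contributions: A=42, B=36, C=42
Folded: D, E
Pot levels (distinct totals of non-folded players): 36, 42
Layer 1-36: 36 each from A, B, C = 36*3 = 108 chips; eligible A, B, C
Layer 37-42: 6 each from A, C = 6*2 = 12 chips; eligible A, C

Pot 1: 108 chips, eligible: A, B, C
Pot 2: 12 chips, eligible: A, C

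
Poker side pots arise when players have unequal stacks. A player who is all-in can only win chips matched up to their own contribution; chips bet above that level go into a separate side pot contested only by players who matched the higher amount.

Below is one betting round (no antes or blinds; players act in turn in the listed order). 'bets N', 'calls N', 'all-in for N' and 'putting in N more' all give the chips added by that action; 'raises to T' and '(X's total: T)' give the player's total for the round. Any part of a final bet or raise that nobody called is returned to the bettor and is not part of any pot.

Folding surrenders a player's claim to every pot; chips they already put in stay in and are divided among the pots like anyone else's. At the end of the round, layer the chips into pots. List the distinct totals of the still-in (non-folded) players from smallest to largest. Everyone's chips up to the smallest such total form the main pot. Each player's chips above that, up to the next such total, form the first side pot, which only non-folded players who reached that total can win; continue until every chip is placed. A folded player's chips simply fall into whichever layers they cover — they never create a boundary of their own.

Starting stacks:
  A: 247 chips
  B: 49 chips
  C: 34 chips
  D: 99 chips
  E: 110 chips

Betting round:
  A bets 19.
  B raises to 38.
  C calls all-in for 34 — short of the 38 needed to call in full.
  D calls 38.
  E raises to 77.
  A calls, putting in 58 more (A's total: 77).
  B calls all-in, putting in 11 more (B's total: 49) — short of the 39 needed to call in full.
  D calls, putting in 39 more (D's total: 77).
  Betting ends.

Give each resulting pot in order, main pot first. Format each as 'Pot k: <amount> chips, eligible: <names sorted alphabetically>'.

Pot 1: 170 chips, eligible: A, B, C, D, E
Pot 2: 60 chips, eligible: A, B, D, E
Pot 3: 84 chips, eligible: A, D, E

Derivation:
Contributions: A=77, B=49, C=34, D=77, E=77
Pot levels (distinct totals of non-folded players): 34, 49, 77
Layer 1-34: 34 each from A, B, C, D, E = 34*5 = 170 chips; eligible A, B, C, D, E
Layer 35-49: 15 each from A, B, D, E = 15*4 = 60 chips; eligible A, B, D, E
Layer 50-77: 28 each from A, D, E = 28*3 = 84 chips; eligible A, D, E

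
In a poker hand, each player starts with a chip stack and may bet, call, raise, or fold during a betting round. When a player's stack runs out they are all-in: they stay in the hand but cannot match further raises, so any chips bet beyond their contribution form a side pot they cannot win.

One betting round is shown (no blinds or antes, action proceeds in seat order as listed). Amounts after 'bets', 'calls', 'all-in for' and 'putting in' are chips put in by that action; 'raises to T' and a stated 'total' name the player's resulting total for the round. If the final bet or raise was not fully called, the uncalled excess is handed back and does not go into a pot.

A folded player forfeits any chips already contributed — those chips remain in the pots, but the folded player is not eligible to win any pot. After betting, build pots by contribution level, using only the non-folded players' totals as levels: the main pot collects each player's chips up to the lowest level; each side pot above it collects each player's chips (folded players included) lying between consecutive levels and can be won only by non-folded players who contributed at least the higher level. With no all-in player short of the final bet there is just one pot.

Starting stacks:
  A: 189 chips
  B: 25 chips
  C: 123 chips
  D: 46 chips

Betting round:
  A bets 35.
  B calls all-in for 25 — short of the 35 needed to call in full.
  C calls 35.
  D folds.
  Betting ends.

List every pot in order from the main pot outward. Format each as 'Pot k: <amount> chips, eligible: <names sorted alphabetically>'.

Pot 1: 75 chips, eligible: A, B, C
Pot 2: 20 chips, eligible: A, C

Derivation:
Contributions: A=35, B=25, C=35
Folded: D
Pot levels (distinct totals of non-folded players): 25, 35
Layer 1-25: 25 each from A, B, C = 25*3 = 75 chips; eligible A, B, C
Layer 26-35: 10 each from A, C = 10*2 = 20 chips; eligible A, C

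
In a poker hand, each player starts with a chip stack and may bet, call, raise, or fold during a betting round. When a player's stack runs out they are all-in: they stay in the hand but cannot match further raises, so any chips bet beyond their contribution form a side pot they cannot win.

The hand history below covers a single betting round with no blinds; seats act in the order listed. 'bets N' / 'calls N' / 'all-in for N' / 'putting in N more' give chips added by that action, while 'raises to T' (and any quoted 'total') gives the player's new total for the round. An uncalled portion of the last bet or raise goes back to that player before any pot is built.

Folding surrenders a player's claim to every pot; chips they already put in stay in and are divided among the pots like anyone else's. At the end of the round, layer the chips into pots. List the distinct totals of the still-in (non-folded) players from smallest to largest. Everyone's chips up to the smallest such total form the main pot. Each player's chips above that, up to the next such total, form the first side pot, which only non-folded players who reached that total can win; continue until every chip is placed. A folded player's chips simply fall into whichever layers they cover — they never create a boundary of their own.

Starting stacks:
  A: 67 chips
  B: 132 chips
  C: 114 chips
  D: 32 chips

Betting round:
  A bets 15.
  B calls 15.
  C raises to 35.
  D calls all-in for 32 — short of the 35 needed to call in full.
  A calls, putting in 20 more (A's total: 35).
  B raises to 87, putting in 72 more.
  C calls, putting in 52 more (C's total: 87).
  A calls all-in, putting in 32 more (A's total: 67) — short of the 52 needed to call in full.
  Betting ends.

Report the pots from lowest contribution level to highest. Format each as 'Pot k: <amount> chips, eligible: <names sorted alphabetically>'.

Pot 1: 128 chips, eligible: A, B, C, D
Pot 2: 105 chips, eligible: A, B, C
Pot 3: 40 chips, eligible: B, C

Derivation:
Contributions: A=67, B=87, C=87, D=32
Pot levels (distinct totals of non-folded players): 32, 67, 87
Layer 1-32: 32 each from A, B, C, D = 32*4 = 128 chips; eligible A, B, C, D
Layer 33-67: 35 each from A, B, C = 35*3 = 105 chips; eligible A, B, C
Layer 68-87: 20 each from B, C = 20*2 = 40 chips; eligible B, C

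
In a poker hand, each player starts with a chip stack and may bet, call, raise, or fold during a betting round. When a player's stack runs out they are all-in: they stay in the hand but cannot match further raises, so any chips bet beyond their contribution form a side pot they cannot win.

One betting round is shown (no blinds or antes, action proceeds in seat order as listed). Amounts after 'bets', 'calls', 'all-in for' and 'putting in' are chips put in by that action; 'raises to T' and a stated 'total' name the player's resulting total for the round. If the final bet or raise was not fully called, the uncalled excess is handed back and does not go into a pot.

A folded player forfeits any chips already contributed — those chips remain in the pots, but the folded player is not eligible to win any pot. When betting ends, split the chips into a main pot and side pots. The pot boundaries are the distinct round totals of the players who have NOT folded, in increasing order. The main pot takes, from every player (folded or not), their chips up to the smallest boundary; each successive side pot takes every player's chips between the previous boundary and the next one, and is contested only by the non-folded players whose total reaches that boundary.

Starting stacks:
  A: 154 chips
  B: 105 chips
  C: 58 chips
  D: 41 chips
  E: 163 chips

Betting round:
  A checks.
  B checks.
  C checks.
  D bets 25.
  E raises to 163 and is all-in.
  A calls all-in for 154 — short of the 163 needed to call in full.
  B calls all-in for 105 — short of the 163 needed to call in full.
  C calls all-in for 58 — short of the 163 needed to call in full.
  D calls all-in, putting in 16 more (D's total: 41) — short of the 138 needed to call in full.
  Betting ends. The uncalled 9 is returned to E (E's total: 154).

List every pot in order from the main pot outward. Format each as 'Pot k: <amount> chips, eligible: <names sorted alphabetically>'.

Pot 1: 205 chips, eligible: A, B, C, D, E
Pot 2: 68 chips, eligible: A, B, C, E
Pot 3: 141 chips, eligible: A, B, E
Pot 4: 98 chips, eligible: A, E

Derivation:
Contributions (after 9 returned to E): A=154, B=105, C=58, D=41, E=154
Pot levels (distinct totals of non-folded players): 41, 58, 105, 154
Layer 1-41: 41 each from A, B, C, D, E = 41*5 = 205 chips; eligible A, B, C, D, E
Layer 42-58: 17 each from A, B, C, E = 17*4 = 68 chips; eligible A, B, C, E
Layer 59-105: 47 each from A, B, E = 47*3 = 141 chips; eligible A, B, E
Layer 106-154: 49 each from A, E = 49*2 = 98 chips; eligible A, E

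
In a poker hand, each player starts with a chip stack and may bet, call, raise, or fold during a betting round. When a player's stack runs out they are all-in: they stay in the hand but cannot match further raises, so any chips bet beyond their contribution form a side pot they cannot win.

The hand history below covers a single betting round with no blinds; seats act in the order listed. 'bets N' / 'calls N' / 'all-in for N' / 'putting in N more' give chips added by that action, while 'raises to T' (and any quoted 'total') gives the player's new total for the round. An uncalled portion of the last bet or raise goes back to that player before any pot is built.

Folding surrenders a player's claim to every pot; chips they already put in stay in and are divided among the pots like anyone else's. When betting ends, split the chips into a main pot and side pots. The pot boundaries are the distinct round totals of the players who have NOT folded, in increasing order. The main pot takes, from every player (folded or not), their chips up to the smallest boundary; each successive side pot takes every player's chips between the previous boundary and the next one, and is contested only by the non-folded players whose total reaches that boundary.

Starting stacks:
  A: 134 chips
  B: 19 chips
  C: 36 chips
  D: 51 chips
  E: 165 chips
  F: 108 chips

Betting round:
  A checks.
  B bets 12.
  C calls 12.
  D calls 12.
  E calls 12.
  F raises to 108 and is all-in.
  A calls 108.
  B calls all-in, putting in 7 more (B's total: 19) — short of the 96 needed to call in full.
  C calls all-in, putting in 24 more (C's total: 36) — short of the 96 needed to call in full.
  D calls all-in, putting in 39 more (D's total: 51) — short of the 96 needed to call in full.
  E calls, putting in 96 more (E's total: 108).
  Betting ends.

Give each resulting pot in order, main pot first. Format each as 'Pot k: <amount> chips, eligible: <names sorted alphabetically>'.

Contributions: A=108, B=19, C=36, D=51, E=108, F=108
Pot levels (distinct totals of non-folded players): 19, 36, 51, 108
Layer 1-19: 19 each from A, B, C, D, E, F = 19*6 = 114 chips; eligible A, B, C, D, E, F
Layer 20-36: 17 each from A, C, D, E, F = 17*5 = 85 chips; eligible A, C, D, E, F
Layer 37-51: 15 each from A, D, E, F = 15*4 = 60 chips; eligible A, D, E, F
Layer 52-108: 57 each from A, E, F = 57*3 = 171 chips; eligible A, E, F

Pot 1: 114 chips, eligible: A, B, C, D, E, F
Pot 2: 85 chips, eligible: A, C, D, E, F
Pot 3: 60 chips, eligible: A, D, E, F
Pot 4: 171 chips, eligible: A, E, F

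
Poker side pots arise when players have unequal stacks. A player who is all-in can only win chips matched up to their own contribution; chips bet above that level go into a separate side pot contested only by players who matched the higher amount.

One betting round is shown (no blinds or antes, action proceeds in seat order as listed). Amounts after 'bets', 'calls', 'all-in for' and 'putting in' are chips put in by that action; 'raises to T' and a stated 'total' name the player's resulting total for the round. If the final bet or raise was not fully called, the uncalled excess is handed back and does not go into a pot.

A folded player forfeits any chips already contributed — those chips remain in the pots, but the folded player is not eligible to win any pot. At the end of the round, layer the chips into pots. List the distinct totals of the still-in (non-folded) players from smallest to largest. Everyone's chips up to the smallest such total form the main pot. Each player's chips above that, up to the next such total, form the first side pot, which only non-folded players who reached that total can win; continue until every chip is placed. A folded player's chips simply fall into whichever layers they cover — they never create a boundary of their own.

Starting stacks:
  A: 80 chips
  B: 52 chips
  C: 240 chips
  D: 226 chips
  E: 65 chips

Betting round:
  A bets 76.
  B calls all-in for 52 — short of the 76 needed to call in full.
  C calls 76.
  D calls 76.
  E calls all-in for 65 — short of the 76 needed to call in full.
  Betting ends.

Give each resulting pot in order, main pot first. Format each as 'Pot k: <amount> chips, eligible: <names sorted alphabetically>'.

Contributions: A=76, B=52, C=76, D=76, E=65
Pot levels (distinct totals of non-folded players): 52, 65, 76
Layer 1-52: 52 each from A, B, C, D, E = 52*5 = 260 chips; eligible A, B, C, D, E
Layer 53-65: 13 each from A, C, D, E = 13*4 = 52 chips; eligible A, C, D, E
Layer 66-76: 11 each from A, C, D = 11*3 = 33 chips; eligible A, C, D

Pot 1: 260 chips, eligible: A, B, C, D, E
Pot 2: 52 chips, eligible: A, C, D, E
Pot 3: 33 chips, eligible: A, C, D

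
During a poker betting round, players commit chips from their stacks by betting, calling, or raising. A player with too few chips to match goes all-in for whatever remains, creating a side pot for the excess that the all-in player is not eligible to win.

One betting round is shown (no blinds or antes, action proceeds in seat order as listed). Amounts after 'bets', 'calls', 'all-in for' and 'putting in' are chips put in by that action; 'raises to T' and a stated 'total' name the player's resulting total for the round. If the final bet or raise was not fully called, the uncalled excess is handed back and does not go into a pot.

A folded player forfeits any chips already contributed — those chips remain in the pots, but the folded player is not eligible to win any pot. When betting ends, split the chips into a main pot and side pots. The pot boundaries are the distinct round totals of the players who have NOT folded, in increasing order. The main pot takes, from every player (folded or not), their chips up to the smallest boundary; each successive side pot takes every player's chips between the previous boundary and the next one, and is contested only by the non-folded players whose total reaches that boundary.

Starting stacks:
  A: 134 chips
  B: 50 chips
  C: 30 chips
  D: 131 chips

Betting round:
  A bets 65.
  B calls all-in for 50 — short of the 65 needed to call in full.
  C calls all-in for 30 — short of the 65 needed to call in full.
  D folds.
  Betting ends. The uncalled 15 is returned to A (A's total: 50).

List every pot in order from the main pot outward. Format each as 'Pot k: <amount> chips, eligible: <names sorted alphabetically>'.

Contributions (after 15 returned to A): A=50, B=50, C=30
Folded: D
Pot levels (distinct totals of non-folded players): 30, 50
Layer 1-30: 30 each from A, B, C = 30*3 = 90 chips; eligible A, B, C
Layer 31-50: 20 each from A, B = 20*2 = 40 chips; eligible A, B

Pot 1: 90 chips, eligible: A, B, C
Pot 2: 40 chips, eligible: A, B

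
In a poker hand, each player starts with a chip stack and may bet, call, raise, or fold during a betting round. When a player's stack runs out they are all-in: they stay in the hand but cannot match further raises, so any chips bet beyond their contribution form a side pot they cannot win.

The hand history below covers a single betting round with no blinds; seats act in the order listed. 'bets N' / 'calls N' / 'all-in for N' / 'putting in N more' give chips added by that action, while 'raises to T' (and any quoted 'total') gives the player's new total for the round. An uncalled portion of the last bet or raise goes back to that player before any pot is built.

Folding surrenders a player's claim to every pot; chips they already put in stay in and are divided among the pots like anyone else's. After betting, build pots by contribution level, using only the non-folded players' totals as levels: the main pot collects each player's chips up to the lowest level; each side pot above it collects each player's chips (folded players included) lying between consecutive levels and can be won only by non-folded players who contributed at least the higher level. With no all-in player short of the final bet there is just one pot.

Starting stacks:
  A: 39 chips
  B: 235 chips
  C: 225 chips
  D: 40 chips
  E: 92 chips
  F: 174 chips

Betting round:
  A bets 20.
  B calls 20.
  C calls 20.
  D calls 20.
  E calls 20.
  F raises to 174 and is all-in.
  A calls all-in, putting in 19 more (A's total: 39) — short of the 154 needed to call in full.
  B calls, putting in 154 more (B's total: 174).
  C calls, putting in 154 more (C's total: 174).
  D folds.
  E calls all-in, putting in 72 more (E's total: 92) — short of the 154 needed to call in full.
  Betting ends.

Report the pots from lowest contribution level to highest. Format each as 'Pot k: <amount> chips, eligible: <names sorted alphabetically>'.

Contributions: A=39, B=174, C=174, D=20, E=92, F=174
Folded: D
Pot levels (distinct totals of non-folded players): 39, 92, 174
Layer 1-39: A 39 + B 39 + C 39 + D 20 + E 39 + F 39 = 215 chips; eligible A, B, C, E, F
Layer 40-92: 53 each from B, C, E, F = 53*4 = 212 chips; eligible B, C, E, F
Layer 93-174: 82 each from B, C, F = 82*3 = 246 chips; eligible B, C, F

Pot 1: 215 chips, eligible: A, B, C, E, F
Pot 2: 212 chips, eligible: B, C, E, F
Pot 3: 246 chips, eligible: B, C, F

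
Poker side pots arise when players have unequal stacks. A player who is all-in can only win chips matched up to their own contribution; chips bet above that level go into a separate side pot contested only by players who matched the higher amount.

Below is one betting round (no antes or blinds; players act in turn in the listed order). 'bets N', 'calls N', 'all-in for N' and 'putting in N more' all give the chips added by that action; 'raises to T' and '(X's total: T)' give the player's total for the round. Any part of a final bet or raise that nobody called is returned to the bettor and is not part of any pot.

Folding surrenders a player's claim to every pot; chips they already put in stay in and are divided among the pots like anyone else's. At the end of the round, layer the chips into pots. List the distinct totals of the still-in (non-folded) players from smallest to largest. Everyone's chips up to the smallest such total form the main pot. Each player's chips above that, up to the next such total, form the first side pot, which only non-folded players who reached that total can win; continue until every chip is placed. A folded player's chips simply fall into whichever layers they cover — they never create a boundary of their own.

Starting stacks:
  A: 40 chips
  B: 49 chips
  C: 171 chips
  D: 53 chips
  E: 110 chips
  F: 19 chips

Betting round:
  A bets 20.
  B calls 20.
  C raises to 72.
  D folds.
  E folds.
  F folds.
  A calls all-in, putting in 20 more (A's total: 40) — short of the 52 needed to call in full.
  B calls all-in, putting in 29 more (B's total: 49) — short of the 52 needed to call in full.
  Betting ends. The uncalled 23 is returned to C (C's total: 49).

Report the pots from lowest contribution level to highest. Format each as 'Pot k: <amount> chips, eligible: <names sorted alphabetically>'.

Pot 1: 120 chips, eligible: A, B, C
Pot 2: 18 chips, eligible: B, C

Derivation:
Contributions (after 23 returned to C): A=40, B=49, C=49
Folded: D, E, F
Pot levels (distinct totals of non-folded players): 40, 49
Layer 1-40: 40 each from A, B, C = 40*3 = 120 chips; eligible A, B, C
Layer 41-49: 9 each from B, C = 9*2 = 18 chips; eligible B, C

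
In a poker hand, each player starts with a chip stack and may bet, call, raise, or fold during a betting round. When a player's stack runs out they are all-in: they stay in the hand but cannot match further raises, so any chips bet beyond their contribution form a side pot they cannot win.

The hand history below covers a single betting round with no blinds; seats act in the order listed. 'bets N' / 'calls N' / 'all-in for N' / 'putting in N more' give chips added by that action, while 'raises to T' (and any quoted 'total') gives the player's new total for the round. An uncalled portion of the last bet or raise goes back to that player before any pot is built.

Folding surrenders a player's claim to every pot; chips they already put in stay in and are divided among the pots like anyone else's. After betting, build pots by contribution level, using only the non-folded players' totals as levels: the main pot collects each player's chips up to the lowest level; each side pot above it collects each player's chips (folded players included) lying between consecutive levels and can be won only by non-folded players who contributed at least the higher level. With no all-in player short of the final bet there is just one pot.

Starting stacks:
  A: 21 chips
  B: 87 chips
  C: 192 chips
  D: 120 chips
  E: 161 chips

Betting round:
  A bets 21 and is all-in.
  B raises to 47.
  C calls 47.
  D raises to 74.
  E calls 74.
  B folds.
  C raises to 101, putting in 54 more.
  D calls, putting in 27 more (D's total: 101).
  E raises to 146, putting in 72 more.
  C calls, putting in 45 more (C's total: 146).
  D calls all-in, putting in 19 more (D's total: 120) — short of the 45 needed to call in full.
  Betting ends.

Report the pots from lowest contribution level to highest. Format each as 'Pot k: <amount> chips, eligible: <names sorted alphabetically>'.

Contributions: A=21, B=47, C=146, D=120, E=146
Folded: B
Pot levels (distinct totals of non-folded players): 21, 120, 146
Layer 1-21: 21 each from A, B, C, D, E = 21*5 = 105 chips; eligible A, C, D, E
Layer 22-120: B 26 + C 99 + D 99 + E 99 = 323 chips; eligible C, D, E
Layer 121-146: 26 each from C, E = 26*2 = 52 chips; eligible C, E

Pot 1: 105 chips, eligible: A, C, D, E
Pot 2: 323 chips, eligible: C, D, E
Pot 3: 52 chips, eligible: C, E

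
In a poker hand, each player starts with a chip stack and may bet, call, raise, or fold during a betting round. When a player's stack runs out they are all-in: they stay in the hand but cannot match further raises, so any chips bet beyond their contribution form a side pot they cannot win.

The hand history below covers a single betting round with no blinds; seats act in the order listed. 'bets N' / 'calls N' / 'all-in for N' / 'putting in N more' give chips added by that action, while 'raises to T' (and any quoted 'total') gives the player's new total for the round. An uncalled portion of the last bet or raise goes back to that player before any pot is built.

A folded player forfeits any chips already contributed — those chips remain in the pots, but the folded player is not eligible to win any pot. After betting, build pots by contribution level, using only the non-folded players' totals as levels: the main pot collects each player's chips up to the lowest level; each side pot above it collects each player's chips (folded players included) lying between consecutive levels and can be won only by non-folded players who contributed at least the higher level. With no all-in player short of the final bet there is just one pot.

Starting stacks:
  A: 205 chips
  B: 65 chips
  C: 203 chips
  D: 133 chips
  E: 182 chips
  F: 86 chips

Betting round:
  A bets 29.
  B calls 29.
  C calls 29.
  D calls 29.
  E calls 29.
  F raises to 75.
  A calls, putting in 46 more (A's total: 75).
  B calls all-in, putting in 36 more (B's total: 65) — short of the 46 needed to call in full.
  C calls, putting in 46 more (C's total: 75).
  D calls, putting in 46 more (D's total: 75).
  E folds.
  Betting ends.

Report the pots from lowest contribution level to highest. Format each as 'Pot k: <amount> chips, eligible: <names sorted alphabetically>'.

Pot 1: 354 chips, eligible: A, B, C, D, F
Pot 2: 40 chips, eligible: A, C, D, F

Derivation:
Contributions: A=75, B=65, C=75, D=75, E=29, F=75
Folded: E
Pot levels (distinct totals of non-folded players): 65, 75
Layer 1-65: A 65 + B 65 + C 65 + D 65 + E 29 + F 65 = 354 chips; eligible A, B, C, D, F
Layer 66-75: 10 each from A, C, D, F = 10*4 = 40 chips; eligible A, C, D, F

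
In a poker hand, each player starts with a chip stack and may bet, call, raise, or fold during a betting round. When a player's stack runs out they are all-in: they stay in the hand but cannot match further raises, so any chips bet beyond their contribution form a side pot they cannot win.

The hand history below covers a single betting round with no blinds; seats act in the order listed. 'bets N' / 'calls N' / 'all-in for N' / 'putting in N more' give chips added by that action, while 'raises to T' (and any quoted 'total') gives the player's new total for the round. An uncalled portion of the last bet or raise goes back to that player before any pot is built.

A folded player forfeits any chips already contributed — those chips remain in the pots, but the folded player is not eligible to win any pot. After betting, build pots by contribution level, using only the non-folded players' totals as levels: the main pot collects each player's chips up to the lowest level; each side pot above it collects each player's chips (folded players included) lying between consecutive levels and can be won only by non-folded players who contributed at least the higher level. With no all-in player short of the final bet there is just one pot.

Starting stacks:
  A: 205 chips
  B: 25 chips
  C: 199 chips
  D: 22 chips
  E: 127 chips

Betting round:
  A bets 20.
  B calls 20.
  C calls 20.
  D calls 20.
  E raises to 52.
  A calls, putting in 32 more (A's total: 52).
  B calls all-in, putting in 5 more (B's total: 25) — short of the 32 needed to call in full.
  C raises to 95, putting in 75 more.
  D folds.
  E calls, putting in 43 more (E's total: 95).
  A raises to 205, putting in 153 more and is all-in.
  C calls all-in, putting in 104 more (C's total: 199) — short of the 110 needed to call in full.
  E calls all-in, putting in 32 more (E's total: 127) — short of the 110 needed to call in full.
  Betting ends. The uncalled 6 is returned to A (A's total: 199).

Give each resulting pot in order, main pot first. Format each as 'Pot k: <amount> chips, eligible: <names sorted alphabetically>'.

Pot 1: 120 chips, eligible: A, B, C, E
Pot 2: 306 chips, eligible: A, C, E
Pot 3: 144 chips, eligible: A, C

Derivation:
Contributions (after 6 returned to A): A=199, B=25, C=199, D=20, E=127
Folded: D
Pot levels (distinct totals of non-folded players): 25, 127, 199
Layer 1-25: A 25 + B 25 + C 25 + D 20 + E 25 = 120 chips; eligible A, B, C, E
Layer 26-127: 102 each from A, C, E = 102*3 = 306 chips; eligible A, C, E
Layer 128-199: 72 each from A, C = 72*2 = 144 chips; eligible A, C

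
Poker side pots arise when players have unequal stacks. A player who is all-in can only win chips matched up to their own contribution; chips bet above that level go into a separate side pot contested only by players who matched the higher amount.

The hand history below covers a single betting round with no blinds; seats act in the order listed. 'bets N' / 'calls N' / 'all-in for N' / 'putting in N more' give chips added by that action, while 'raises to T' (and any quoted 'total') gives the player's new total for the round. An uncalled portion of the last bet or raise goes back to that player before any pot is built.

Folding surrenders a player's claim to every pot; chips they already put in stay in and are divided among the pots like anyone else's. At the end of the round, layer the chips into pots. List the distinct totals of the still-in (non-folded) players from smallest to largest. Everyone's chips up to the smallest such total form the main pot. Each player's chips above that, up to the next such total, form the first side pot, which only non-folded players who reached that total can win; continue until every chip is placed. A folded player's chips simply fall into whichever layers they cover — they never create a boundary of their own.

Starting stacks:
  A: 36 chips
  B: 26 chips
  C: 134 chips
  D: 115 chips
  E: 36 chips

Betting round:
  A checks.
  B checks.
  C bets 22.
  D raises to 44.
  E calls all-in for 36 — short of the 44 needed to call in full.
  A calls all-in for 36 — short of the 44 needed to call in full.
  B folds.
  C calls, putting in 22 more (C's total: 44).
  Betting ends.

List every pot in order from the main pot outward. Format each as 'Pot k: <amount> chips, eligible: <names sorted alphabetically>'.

Pot 1: 144 chips, eligible: A, C, D, E
Pot 2: 16 chips, eligible: C, D

Derivation:
Contributions: A=36, C=44, D=44, E=36
Folded: B
Pot levels (distinct totals of non-folded players): 36, 44
Layer 1-36: 36 each from A, C, D, E = 36*4 = 144 chips; eligible A, C, D, E
Layer 37-44: 8 each from C, D = 8*2 = 16 chips; eligible C, D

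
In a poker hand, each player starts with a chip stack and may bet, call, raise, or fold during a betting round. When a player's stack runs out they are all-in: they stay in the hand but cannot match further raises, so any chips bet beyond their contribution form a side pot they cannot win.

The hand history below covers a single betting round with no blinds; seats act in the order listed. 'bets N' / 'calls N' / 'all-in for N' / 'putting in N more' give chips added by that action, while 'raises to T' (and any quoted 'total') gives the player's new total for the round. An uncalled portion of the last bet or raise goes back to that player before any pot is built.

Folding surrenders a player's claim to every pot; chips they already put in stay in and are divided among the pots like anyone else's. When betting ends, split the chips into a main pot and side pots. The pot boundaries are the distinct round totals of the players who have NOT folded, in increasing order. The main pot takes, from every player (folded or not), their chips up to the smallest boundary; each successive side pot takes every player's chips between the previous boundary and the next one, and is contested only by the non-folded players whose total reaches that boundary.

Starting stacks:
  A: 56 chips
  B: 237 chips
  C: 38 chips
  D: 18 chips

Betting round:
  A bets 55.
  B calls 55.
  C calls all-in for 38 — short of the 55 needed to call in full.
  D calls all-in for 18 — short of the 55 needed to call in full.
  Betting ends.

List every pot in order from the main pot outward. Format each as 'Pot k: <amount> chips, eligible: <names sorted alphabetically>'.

Contributions: A=55, B=55, C=38, D=18
Pot levels (distinct totals of non-folded players): 18, 38, 55
Layer 1-18: 18 each from A, B, C, D = 18*4 = 72 chips; eligible A, B, C, D
Layer 19-38: 20 each from A, B, C = 20*3 = 60 chips; eligible A, B, C
Layer 39-55: 17 each from A, B = 17*2 = 34 chips; eligible A, B

Pot 1: 72 chips, eligible: A, B, C, D
Pot 2: 60 chips, eligible: A, B, C
Pot 3: 34 chips, eligible: A, B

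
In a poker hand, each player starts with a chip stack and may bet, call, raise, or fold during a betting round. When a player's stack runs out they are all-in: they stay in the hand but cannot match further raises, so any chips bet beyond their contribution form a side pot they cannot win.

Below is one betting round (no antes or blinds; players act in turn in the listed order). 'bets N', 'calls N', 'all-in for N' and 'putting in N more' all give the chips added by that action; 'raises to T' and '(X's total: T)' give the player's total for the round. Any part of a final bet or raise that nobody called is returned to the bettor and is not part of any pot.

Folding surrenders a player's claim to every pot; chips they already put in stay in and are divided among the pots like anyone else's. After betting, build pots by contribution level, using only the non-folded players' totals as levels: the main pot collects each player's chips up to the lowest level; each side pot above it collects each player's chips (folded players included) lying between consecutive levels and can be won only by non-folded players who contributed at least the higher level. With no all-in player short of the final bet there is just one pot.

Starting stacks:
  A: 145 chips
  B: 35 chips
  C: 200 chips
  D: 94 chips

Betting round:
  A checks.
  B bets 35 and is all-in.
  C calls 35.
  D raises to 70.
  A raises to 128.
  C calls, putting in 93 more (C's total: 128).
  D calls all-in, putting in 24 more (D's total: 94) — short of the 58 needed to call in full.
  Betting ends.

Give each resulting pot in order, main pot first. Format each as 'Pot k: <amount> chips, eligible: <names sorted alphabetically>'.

Contributions: A=128, B=35, C=128, D=94
Pot levels (distinct totals of non-folded players): 35, 94, 128
Layer 1-35: 35 each from A, B, C, D = 35*4 = 140 chips; eligible A, B, C, D
Layer 36-94: 59 each from A, C, D = 59*3 = 177 chips; eligible A, C, D
Layer 95-128: 34 each from A, C = 34*2 = 68 chips; eligible A, C

Pot 1: 140 chips, eligible: A, B, C, D
Pot 2: 177 chips, eligible: A, C, D
Pot 3: 68 chips, eligible: A, C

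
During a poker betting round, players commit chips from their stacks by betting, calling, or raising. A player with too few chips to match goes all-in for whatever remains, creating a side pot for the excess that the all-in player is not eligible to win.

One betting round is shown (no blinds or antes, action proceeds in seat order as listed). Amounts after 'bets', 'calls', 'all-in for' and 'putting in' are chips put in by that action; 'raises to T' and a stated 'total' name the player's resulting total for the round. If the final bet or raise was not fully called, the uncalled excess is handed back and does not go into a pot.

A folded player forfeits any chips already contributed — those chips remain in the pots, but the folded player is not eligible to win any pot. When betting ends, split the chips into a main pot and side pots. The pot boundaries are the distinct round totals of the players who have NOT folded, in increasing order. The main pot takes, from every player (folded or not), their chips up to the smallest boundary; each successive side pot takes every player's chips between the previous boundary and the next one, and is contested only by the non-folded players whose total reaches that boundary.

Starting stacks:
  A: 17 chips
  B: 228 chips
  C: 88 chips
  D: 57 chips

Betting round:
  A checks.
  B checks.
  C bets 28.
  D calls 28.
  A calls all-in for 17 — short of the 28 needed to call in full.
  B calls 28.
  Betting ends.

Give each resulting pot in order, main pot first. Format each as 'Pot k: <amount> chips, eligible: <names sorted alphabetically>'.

Pot 1: 68 chips, eligible: A, B, C, D
Pot 2: 33 chips, eligible: B, C, D

Derivation:
Contributions: A=17, B=28, C=28, D=28
Pot levels (distinct totals of non-folded players): 17, 28
Layer 1-17: 17 each from A, B, C, D = 17*4 = 68 chips; eligible A, B, C, D
Layer 18-28: 11 each from B, C, D = 11*3 = 33 chips; eligible B, C, D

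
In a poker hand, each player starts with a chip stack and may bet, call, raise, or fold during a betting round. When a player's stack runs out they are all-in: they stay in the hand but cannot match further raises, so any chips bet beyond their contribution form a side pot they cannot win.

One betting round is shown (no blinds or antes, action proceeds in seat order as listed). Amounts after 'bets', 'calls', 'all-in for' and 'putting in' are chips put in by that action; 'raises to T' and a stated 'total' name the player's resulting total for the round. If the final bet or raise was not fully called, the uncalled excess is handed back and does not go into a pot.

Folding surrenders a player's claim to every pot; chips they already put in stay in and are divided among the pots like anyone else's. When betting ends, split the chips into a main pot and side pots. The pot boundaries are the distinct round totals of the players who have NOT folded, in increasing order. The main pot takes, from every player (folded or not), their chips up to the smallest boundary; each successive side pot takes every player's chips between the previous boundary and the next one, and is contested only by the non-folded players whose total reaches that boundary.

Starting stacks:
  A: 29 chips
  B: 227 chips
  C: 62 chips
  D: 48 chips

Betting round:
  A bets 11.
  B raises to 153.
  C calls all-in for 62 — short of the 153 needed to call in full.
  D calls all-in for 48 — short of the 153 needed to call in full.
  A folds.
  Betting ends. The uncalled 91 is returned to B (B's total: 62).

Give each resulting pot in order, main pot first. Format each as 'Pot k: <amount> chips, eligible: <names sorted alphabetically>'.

Pot 1: 155 chips, eligible: B, C, D
Pot 2: 28 chips, eligible: B, C

Derivation:
Contributions (after 91 returned to B): A=11, B=62, C=62, D=48
Folded: A
Pot levels (distinct totals of non-folded players): 48, 62
Layer 1-48: A 11 + B 48 + C 48 + D 48 = 155 chips; eligible B, C, D
Layer 49-62: 14 each from B, C = 14*2 = 28 chips; eligible B, C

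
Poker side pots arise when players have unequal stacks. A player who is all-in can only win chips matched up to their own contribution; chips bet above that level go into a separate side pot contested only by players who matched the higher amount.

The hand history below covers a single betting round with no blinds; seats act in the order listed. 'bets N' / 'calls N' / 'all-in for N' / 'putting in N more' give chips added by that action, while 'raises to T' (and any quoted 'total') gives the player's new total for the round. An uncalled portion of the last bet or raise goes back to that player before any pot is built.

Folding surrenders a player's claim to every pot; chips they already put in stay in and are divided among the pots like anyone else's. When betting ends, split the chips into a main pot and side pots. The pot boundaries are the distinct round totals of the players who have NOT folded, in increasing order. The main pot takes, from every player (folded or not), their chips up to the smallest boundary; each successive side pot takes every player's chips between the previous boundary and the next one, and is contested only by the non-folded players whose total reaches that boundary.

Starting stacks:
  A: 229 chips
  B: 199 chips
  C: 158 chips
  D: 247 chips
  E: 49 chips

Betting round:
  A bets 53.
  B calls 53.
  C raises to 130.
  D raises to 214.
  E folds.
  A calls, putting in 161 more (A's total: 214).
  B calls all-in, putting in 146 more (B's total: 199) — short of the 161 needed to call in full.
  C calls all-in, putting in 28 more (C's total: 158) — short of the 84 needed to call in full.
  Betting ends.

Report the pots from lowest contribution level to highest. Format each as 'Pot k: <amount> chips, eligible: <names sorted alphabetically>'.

Pot 1: 632 chips, eligible: A, B, C, D
Pot 2: 123 chips, eligible: A, B, D
Pot 3: 30 chips, eligible: A, D

Derivation:
Contributions: A=214, B=199, C=158, D=214
Folded: E
Pot levels (distinct totals of non-folded players): 158, 199, 214
Layer 1-158: 158 each from A, B, C, D = 158*4 = 632 chips; eligible A, B, C, D
Layer 159-199: 41 each from A, B, D = 41*3 = 123 chips; eligible A, B, D
Layer 200-214: 15 each from A, D = 15*2 = 30 chips; eligible A, D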